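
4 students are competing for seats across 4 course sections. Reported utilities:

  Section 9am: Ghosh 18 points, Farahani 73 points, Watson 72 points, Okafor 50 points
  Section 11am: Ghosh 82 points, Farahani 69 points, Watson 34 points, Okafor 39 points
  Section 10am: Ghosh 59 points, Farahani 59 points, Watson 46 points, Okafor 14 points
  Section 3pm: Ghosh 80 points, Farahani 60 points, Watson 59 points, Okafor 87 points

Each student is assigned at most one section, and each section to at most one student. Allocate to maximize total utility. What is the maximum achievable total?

Max total: 300 points

Treat this as an assignment problem: match each student to one section.
Optimal: Ghosh→Section 11am (82 points), Farahani→Section 10am (59 points), Watson→Section 9am (72 points), Okafor→Section 3pm (87 points) — total 82+59+72+87 = 300 points.
Row-greedy (each student in turn takes its best remaining section) gives 228 points, worse by 72.
Next-best assignment: Ghosh→Section 11am, Farahani→Section 9am, Watson→Section 10am, Okafor→Section 3pm = 288 points.
Swapping Farahani↔Watson (Farahani→Section 9am 73 points, Watson→Section 10am 46 points) loses 12.
Checked against all permutations: 300 points is optimal.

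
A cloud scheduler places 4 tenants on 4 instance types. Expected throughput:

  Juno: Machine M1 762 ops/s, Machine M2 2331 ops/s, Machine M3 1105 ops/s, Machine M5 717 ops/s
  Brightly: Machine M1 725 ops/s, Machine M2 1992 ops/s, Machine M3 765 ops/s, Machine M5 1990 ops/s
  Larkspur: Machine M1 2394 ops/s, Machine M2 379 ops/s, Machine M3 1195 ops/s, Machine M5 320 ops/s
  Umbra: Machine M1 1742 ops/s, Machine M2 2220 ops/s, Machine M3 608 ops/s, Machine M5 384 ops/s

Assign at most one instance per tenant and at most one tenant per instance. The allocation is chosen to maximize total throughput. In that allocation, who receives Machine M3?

This is a one-to-one assignment (maximum-weight bipartite matching).
Optimal: Juno→Machine M3 (1105 ops/s), Brightly→Machine M5 (1990 ops/s), Larkspur→Machine M1 (2394 ops/s), Umbra→Machine M2 (2220 ops/s) — total 1105+1990+2394+2220 = 7709 ops/s.
Max-entry greedy (repeatedly take the single best remaining cell) gives 7323 ops/s, worse by 386.
Juno's own top instance is Machine M2 (2331 ops/s), but forcing Juno→Machine M2 and reassigning the rest optimally gives only 7323 ops/s — worse by 386.

Juno receives Machine M3.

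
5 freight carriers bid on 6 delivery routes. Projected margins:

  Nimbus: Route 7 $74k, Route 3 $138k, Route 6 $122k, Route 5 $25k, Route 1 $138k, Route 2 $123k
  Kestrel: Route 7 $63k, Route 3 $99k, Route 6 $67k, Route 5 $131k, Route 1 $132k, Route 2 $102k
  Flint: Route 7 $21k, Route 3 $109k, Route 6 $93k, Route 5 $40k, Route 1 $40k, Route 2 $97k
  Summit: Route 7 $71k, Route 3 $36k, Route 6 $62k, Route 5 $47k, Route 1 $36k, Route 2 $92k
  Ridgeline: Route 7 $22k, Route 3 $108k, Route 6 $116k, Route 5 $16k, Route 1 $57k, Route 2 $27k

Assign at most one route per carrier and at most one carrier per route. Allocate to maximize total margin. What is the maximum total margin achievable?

Optimal: Nimbus→Route 1 ($138k), Kestrel→Route 5 ($131k), Flint→Route 3 ($109k), Summit→Route 2 ($92k), Ridgeline→Route 6 ($116k) — total 138+131+109+92+116 = $586k.

Maximum total: $586k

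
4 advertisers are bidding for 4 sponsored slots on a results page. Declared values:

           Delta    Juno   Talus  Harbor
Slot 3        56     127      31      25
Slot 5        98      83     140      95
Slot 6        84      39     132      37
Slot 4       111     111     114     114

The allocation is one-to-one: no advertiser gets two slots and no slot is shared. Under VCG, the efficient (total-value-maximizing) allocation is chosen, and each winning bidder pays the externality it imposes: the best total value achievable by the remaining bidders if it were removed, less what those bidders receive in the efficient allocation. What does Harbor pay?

Harbor pays $21.

Efficient allocation: Delta→Slot 5 ($98), Juno→Slot 3 ($127), Talus→Slot 6 ($132), Harbor→Slot 4 ($114); total welfare W = $471.
Harbor receives Slot 4 at value $114, so the others get W − 114 = $357.
Without Harbor: best allocation of the remaining 3 bidders over all 4 slots is Delta→Slot 4 ($111), Juno→Slot 3 ($127), Talus→Slot 5 ($140), total $378.
VCG payment = (others' best without Harbor) − (others' welfare with Harbor) = 378 − 357 = $21.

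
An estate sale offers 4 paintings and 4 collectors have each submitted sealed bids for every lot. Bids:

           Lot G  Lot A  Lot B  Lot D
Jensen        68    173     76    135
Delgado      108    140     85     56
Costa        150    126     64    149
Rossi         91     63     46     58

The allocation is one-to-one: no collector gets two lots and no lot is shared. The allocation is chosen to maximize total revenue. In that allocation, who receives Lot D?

This is the linear assignment problem.
Optimal: Jensen→Lot A ($173), Delgado→Lot B ($85), Costa→Lot D ($149), Rossi→Lot G ($91) — total 173+85+149+91 = $498.
Max-entry greedy (repeatedly take the single best remaining cell) gives $466, worse by 32.
Next-best assignment: Jensen→Lot A, Delgado→Lot G, Costa→Lot D, Rossi→Lot B = $476.
Swapping Costa↔Jensen (Costa→Lot A $126, Jensen→Lot D $135) loses 61.
No other one-to-one assignment exceeds $498.
Costa's own top lot is Lot G ($150), but forcing Costa→Lot G and reassigning the rest optimally gives only $471 — worse by 27.

Costa receives Lot D.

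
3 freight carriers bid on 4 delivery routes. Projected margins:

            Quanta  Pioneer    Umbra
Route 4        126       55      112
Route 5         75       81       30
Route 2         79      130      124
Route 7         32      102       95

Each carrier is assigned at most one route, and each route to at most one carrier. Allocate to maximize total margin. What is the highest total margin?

Treat this as an assignment problem: match each carrier to one route.
Optimal: Quanta→Route 4 ($126k), Pioneer→Route 7 ($102k), Umbra→Route 2 ($124k) — total 126+102+124 = $352k.
Row-greedy (each carrier in turn takes its best remaining route) gives $351k, worse by 1.
Next-best assignment: Quanta→Route 4, Pioneer→Route 2, Umbra→Route 7 = $351k.
Every other assignment is strictly worse.

Max total: $352k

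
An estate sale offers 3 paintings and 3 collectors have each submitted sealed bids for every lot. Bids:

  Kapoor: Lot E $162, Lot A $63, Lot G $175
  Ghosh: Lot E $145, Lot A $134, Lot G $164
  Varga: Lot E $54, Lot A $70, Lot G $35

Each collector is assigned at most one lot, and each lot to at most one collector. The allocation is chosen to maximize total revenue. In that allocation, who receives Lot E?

Optimal: Kapoor→Lot E ($162), Ghosh→Lot G ($164), Varga→Lot A ($70) — total 162+164+70 = $396.
Row-greedy (each collector in turn takes its best remaining lot) gives $390, worse by 6.
Next-best assignment: Kapoor→Lot G, Ghosh→Lot E, Varga→Lot A = $390.
Kapoor's own top lot is Lot G ($175), but forcing Kapoor→Lot G and reassigning the rest optimally gives only $390 — worse by 6.

Kapoor receives Lot E.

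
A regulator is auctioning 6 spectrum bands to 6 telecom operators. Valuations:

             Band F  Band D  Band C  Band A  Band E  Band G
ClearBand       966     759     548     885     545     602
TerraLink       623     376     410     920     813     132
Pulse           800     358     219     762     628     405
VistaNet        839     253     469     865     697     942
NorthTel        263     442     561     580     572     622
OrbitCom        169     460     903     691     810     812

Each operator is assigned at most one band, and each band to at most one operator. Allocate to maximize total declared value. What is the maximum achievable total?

Maximum total: $4896M

Optimal: ClearBand→Band D ($759M), TerraLink→Band A ($920M), Pulse→Band F ($800M), VistaNet→Band G ($942M), NorthTel→Band E ($572M), OrbitCom→Band C ($903M) — total 759+920+800+942+572+903 = $4896M.
Max-entry greedy (repeatedly take the single best remaining cell) gives $4801M, worse by 95.
Checked against all permutations: $4896M is optimal.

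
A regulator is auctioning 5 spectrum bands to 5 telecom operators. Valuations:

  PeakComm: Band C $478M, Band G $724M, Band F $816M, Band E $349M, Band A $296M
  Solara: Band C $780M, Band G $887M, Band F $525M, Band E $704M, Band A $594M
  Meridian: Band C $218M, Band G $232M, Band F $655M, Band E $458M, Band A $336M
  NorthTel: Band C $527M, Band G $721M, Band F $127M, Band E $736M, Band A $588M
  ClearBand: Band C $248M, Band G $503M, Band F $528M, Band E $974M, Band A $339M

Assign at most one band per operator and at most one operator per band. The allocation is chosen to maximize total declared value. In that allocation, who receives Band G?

PeakComm receives Band G.

This is the linear assignment problem.
Optimal: PeakComm→Band G ($724M), Solara→Band C ($780M), Meridian→Band F ($655M), NorthTel→Band A ($588M), ClearBand→Band E ($974M) — total 724+780+655+588+974 = $3721M.
Max-entry greedy (repeatedly take the single best remaining cell) gives $3483M, worse by 238.
Next-best assignment: PeakComm→Band F, Solara→Band C, Meridian→Band A, NorthTel→Band G, ClearBand→Band E = $3627M.
Swapping Solara↔Meridian (Solara→Band F $525M, Meridian→Band C $218M) loses 692.
PeakComm's own top band is Band F ($816M), but forcing PeakComm→Band F and reassigning the rest optimally gives only $3627M — worse by 94.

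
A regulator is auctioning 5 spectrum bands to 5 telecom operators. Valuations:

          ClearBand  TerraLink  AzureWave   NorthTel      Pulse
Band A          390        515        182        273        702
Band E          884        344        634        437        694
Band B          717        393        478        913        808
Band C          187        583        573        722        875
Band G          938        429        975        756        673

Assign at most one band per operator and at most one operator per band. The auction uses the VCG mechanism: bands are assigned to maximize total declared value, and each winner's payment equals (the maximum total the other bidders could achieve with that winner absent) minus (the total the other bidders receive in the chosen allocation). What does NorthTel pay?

NorthTel pays $1M.

Efficient allocation: ClearBand→Band E ($884M), TerraLink→Band A ($515M), AzureWave→Band G ($975M), NorthTel→Band B ($913M), Pulse→Band C ($875M); total welfare W = $4162M.
NorthTel receives Band B at value $913M, so the others get W − 913 = $3249M.
Without NorthTel: best allocation of the remaining 4 bidders over all 5 bands is ClearBand→Band E ($884M), TerraLink→Band C ($583M), AzureWave→Band G ($975M), Pulse→Band B ($808M), total $3250M.
VCG payment = (others' best without NorthTel) − (others' welfare with NorthTel) = 3250 − 3249 = $1M.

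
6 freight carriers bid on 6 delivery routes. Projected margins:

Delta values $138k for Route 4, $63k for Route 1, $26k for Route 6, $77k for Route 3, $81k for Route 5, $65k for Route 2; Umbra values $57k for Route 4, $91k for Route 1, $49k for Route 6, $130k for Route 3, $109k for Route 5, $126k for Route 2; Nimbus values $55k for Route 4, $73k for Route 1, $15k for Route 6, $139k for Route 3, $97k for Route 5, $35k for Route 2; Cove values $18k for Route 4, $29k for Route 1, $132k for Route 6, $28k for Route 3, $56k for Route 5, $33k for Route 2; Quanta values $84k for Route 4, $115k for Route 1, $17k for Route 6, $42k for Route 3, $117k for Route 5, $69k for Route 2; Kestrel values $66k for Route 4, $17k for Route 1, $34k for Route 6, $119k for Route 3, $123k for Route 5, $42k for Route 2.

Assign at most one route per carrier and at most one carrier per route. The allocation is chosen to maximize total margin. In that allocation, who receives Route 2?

Umbra receives Route 2.

This is a one-to-one assignment (maximum-weight bipartite matching).
Optimal: Delta→Route 4 ($138k), Umbra→Route 2 ($126k), Nimbus→Route 3 ($139k), Cove→Route 6 ($132k), Quanta→Route 1 ($115k), Kestrel→Route 5 ($123k) — total 138+126+139+132+115+123 = $773k.
Row-greedy (each carrier in turn takes its best remaining route) gives $654k, worse by 119.
Checked against all permutations: $773k is optimal.
Umbra's own top route is Route 3 ($130k), but forcing Umbra→Route 3 and reassigning the rest optimally gives only $673k — worse by 100.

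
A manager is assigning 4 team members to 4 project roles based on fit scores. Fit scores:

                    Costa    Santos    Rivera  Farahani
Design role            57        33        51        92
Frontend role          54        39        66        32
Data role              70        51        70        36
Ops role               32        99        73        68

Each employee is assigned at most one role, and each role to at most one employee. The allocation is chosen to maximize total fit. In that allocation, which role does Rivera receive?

Rivera receives Frontend role.

Optimal: Costa→Data role (70 pts), Santos→Ops role (99 pts), Rivera→Frontend role (66 pts), Farahani→Design role (92 pts) — total 70+99+66+92 = 327 pts.
Rivera's own top role is Ops role (73 pts), but forcing Rivera→Ops role and reassigning the rest optimally gives only 274 pts — worse by 53.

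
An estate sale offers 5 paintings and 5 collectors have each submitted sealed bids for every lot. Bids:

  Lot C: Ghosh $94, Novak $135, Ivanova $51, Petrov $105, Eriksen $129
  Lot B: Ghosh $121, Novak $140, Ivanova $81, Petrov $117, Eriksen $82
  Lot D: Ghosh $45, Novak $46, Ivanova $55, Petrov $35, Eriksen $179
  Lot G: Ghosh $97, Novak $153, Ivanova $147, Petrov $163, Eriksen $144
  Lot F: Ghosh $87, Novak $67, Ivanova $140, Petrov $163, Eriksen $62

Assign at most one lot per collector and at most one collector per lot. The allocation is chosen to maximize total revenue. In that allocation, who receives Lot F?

Petrov receives Lot F.

Optimal: Ghosh→Lot B ($121), Novak→Lot C ($135), Ivanova→Lot G ($147), Petrov→Lot F ($163), Eriksen→Lot D ($179) — total 121+135+147+163+179 = $745.
Column-greedy (each lot in turn goes to its best remaining collector) gives $738, worse by 7.
Petrov's own top lot is Lot G ($163), but forcing Petrov→Lot G and reassigning the rest optimally gives only $738 — worse by 7.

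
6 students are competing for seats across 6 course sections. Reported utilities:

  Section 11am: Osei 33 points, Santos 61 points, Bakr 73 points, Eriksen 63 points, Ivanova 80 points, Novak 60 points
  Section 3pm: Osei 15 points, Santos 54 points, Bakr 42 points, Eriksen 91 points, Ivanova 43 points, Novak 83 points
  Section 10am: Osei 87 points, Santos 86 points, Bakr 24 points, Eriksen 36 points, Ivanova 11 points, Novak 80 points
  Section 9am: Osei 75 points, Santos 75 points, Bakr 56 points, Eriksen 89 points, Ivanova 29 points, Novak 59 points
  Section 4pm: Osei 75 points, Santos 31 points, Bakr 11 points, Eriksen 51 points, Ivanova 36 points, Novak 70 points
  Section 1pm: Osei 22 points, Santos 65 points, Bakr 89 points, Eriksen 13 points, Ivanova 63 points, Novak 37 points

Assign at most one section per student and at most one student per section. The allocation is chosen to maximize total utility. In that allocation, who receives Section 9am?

Optimal: Osei→Section 4pm (75 points), Santos→Section 10am (86 points), Bakr→Section 1pm (89 points), Eriksen→Section 9am (89 points), Ivanova→Section 11am (80 points), Novak→Section 3pm (83 points) — total 75+86+89+89+80+83 = 502 points.
Next-best assignment: Osei→Section 10am, Santos→Section 9am, Bakr→Section 1pm, Eriksen→Section 3pm, Ivanova→Section 11am, Novak→Section 4pm = 492 points.
Eriksen's own top section is Section 3pm (91 points), but forcing Eriksen→Section 3pm and reassigning the rest optimally gives only 492 points — worse by 10.

Eriksen receives Section 9am.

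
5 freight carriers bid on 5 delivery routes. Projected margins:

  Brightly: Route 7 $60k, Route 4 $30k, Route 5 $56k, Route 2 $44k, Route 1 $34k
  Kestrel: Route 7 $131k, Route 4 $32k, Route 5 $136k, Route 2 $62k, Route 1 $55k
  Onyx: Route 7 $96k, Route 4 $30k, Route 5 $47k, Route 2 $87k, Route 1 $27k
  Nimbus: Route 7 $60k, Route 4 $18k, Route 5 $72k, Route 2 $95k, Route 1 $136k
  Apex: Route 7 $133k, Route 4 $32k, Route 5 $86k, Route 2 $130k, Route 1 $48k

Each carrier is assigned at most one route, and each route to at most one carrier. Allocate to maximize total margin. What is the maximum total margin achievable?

This is the linear assignment problem.
Optimal: Brightly→Route 4 ($30k), Kestrel→Route 5 ($136k), Onyx→Route 7 ($96k), Nimbus→Route 1 ($136k), Apex→Route 2 ($130k) — total 30+136+96+136+130 = $528k.
Row-greedy (each carrier in turn takes its best remaining route) gives $451k, worse by 77.
Next-best assignment: Brightly→Route 4, Kestrel→Route 5, Onyx→Route 2, Nimbus→Route 1, Apex→Route 7 = $522k.
No other one-to-one assignment exceeds $528k.

Maximum total: $528k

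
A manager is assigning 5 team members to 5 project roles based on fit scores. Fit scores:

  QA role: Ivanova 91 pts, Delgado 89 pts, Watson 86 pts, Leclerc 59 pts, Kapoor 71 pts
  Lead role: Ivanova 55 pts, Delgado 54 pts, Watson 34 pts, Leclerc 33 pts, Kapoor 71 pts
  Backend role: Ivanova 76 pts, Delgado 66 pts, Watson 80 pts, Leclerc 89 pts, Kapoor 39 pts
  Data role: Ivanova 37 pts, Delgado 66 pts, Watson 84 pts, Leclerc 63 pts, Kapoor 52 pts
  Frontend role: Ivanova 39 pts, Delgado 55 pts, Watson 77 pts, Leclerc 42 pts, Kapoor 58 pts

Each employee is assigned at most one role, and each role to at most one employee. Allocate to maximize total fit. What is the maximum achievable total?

Maximum total: 394 pts

Optimal: Ivanova→QA role (91 pts), Delgado→Data role (66 pts), Watson→Frontend role (77 pts), Leclerc→Backend role (89 pts), Kapoor→Lead role (71 pts) — total 91+66+77+89+71 = 394 pts.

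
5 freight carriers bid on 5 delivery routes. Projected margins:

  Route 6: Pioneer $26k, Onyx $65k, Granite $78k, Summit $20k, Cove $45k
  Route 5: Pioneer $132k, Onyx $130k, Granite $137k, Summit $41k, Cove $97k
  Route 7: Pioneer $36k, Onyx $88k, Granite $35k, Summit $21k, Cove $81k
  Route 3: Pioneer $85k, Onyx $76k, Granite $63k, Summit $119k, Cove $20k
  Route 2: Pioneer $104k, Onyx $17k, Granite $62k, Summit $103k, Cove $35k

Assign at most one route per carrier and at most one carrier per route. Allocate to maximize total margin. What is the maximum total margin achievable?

Optimal: Pioneer→Route 2 ($104k), Onyx→Route 5 ($130k), Granite→Route 6 ($78k), Summit→Route 3 ($119k), Cove→Route 7 ($81k) — total 104+130+78+119+81 = $512k.
Row-greedy (each carrier in turn takes its best remaining route) gives $452k, worse by 60.
Next-best assignment: Pioneer→Route 2, Onyx→Route 6, Granite→Route 5, Summit→Route 3, Cove→Route 7 = $506k.

Max total: $512k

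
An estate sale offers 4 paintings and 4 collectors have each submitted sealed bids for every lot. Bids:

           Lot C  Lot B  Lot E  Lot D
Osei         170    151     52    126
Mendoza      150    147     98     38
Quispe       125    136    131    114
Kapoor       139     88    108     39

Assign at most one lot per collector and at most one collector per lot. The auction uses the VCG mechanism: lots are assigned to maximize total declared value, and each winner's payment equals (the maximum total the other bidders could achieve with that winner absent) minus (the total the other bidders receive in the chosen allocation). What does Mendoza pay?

Mendoza pays $25.

Efficient allocation: Osei→Lot D ($126), Mendoza→Lot B ($147), Quispe→Lot E ($131), Kapoor→Lot C ($139); total welfare W = $543.
Mendoza receives Lot B at value $147, so the others get W − 147 = $396.
Without Mendoza: best allocation of the remaining 3 bidders over all 4 lots is Osei→Lot B ($151), Quispe→Lot E ($131), Kapoor→Lot C ($139), total $421.
VCG payment = (others' best without Mendoza) − (others' welfare with Mendoza) = 421 − 396 = $25.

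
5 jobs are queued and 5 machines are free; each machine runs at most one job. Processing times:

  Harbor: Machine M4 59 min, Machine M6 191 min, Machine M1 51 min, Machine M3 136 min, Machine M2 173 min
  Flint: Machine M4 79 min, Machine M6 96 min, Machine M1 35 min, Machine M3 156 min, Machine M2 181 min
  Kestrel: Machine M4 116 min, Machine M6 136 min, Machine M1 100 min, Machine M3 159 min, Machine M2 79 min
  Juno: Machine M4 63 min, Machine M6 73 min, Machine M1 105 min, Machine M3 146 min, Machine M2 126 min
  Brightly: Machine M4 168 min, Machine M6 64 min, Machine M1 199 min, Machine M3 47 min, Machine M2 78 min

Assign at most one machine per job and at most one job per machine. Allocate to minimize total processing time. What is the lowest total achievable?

Min total: 293 min

Optimal: Harbor→Machine M4 (59 min), Flint→Machine M1 (35 min), Kestrel→Machine M2 (79 min), Juno→Machine M6 (73 min), Brightly→Machine M3 (47 min) — total 59+35+79+73+47 = 293 min.
Column-greedy (each machine in turn goes to its cheapest remaining job) gives 383 min, worse by 90.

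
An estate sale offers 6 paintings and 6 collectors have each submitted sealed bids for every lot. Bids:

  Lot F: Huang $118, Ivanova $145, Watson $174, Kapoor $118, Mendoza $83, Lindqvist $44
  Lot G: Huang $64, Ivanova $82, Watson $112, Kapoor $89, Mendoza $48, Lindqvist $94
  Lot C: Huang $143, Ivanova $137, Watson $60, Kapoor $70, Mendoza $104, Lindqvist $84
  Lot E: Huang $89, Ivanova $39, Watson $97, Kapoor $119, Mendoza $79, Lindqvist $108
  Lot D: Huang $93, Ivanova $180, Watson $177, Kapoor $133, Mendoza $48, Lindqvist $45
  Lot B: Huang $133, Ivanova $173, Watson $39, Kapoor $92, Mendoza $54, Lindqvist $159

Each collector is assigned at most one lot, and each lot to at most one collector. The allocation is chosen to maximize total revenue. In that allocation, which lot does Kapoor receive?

This is the linear assignment problem.
Optimal: Huang→Lot C ($143), Ivanova→Lot D ($180), Watson→Lot F ($174), Kapoor→Lot G ($89), Mendoza→Lot E ($79), Lindqvist→Lot B ($159) — total 143+180+174+89+79+159 = $824.
Next-best assignment: Huang→Lot C, Ivanova→Lot D, Watson→Lot F, Kapoor→Lot E, Mendoza→Lot G, Lindqvist→Lot B = $823.
Swapping Ivanova↔Kapoor (Ivanova→Lot G $82, Kapoor→Lot D $133) loses 54.
Kapoor's own top lot is Lot D ($133), but forcing Kapoor→Lot D and reassigning the rest optimally gives only $796 — worse by 28.

Kapoor receives Lot G.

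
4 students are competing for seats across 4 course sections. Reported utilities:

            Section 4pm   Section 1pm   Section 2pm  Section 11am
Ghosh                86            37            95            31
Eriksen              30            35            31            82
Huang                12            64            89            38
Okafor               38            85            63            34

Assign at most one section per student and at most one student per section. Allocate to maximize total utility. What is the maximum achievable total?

Optimal: Ghosh→Section 4pm (86 points), Eriksen→Section 11am (82 points), Huang→Section 2pm (89 points), Okafor→Section 1pm (85 points) — total 86+82+89+85 = 342 points.
Row-greedy (each student in turn takes its best remaining section) gives 279 points, worse by 63.
Next-best assignment: Ghosh→Section 4pm, Eriksen→Section 11am, Huang→Section 1pm, Okafor→Section 2pm = 295 points.
Checked against all permutations: 342 points is optimal.

Max total: 342 points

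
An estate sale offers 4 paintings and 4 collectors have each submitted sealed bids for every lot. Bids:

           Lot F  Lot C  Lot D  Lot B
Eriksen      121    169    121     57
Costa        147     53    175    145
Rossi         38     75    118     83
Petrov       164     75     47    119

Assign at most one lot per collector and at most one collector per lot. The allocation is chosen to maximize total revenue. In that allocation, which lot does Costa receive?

Costa receives Lot B.

Optimal: Eriksen→Lot C ($169), Costa→Lot B ($145), Rossi→Lot D ($118), Petrov→Lot F ($164) — total 169+145+118+164 = $596.
Max-entry greedy (repeatedly take the single best remaining cell) gives $591, worse by 5.
Next-best assignment: Eriksen→Lot C, Costa→Lot D, Rossi→Lot B, Petrov→Lot F = $591.
Swapping Eriksen↔Petrov (Eriksen→Lot F $121, Petrov→Lot C $75) loses 137.
Checked against all permutations: $596 is optimal.
Costa's own top lot is Lot D ($175), but forcing Costa→Lot D and reassigning the rest optimally gives only $591 — worse by 5.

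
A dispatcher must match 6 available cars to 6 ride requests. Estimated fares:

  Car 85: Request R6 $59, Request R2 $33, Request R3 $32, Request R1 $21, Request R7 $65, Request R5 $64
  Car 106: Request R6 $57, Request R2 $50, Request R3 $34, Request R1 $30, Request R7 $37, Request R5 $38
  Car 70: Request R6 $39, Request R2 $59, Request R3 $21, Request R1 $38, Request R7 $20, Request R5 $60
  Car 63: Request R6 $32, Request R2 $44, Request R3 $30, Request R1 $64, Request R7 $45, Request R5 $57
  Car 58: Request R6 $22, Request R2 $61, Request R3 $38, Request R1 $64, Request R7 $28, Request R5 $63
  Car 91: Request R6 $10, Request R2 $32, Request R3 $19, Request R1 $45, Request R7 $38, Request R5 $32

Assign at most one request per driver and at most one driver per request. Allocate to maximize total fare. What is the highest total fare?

Max total: $327

Optimal: Car 85→Request R7 ($65), Car 106→Request R6 ($57), Car 70→Request R2 ($59), Car 63→Request R1 ($64), Car 58→Request R5 ($63), Car 91→Request R3 ($19) — total 65+57+59+64+63+19 = $327.
Column-greedy (each request in turn goes to its best remaining driver) gives $316, worse by 11.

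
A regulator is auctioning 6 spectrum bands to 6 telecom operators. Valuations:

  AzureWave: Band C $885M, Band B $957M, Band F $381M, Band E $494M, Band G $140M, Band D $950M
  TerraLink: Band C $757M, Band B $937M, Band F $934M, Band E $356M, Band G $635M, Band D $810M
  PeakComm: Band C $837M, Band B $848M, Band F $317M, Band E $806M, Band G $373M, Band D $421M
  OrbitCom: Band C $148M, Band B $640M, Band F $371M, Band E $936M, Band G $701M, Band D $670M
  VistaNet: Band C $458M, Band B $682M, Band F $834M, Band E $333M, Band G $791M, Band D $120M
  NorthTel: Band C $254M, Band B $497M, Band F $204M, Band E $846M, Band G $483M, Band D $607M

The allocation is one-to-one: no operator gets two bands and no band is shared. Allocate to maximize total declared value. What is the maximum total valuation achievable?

This is the linear assignment problem.
Optimal: AzureWave→Band D ($950M), TerraLink→Band B ($937M), PeakComm→Band C ($837M), OrbitCom→Band G ($701M), VistaNet→Band F ($834M), NorthTel→Band E ($846M) — total 950+937+837+701+834+846 = $5105M.
Row-greedy (each operator in turn takes its best remaining band) gives $5062M, worse by 43.
Next-best assignment: AzureWave→Band B, TerraLink→Band F, PeakComm→Band C, OrbitCom→Band E, VistaNet→Band G, NorthTel→Band D = $5062M.

Max total: $5105M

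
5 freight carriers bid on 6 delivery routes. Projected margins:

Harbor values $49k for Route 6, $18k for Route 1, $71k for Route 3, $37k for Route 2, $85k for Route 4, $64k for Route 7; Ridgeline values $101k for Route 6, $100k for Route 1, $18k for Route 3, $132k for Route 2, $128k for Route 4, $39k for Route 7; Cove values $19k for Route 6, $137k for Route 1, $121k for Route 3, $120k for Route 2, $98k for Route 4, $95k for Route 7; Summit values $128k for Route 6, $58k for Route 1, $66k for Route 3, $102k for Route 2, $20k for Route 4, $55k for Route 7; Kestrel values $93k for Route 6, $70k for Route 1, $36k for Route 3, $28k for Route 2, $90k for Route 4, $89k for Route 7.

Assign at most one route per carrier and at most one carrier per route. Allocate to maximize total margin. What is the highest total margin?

Max total: $571k

This is the linear assignment problem.
Optimal: Harbor→Route 4 ($85k), Ridgeline→Route 2 ($132k), Cove→Route 1 ($137k), Summit→Route 6 ($128k), Kestrel→Route 7 ($89k) — total 85+132+137+128+89 = $571k.
Max-entry greedy (repeatedly take the single best remaining cell) gives $558k, worse by 13.
Next-best assignment: Harbor→Route 3, Ridgeline→Route 2, Cove→Route 1, Summit→Route 6, Kestrel→Route 4 = $558k.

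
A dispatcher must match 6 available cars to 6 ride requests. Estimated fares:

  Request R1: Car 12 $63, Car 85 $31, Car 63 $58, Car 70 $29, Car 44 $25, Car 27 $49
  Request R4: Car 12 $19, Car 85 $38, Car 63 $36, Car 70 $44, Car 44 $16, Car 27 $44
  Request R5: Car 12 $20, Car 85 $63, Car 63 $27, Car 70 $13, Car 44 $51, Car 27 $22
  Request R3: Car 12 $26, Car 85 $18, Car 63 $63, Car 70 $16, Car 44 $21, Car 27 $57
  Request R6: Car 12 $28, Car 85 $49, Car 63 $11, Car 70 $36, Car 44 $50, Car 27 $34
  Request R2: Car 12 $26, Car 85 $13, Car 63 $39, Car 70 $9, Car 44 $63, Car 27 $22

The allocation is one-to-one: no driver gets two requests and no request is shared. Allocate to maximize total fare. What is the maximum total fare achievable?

Optimal: Car 12→Request R1 ($63), Car 85→Request R5 ($63), Car 63→Request R3 ($63), Car 70→Request R6 ($36), Car 44→Request R2 ($63), Car 27→Request R4 ($44) — total 63+63+63+36+63+44 = $332.
Column-greedy (each request in turn goes to its best remaining driver) gives $305, worse by 27.
Swapping Car 27↔Car 12 (Car 27→Request R1 $49, Car 12→Request R4 $19) loses 39.
Every other assignment is strictly worse.

Maximum total: $332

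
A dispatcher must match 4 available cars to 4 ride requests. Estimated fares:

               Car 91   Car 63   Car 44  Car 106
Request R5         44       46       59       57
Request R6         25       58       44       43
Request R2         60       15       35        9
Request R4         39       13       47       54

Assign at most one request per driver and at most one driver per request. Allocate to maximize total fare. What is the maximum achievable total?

Optimal: Car 91→Request R2 ($60), Car 63→Request R6 ($58), Car 44→Request R5 ($59), Car 106→Request R4 ($54) — total 60+58+59+54 = $231.
No other one-to-one assignment exceeds $231.

Maximum total: $231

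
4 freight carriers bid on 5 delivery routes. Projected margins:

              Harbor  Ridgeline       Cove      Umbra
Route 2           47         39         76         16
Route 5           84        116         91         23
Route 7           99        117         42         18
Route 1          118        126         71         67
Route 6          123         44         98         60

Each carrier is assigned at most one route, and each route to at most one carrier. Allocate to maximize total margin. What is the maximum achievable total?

Max total: $398k

This is the linear assignment problem.
Optimal: Harbor→Route 6 ($123k), Ridgeline→Route 7 ($117k), Cove→Route 5 ($91k), Umbra→Route 1 ($67k) — total 123+117+91+67 = $398k.
Max-entry greedy (repeatedly take the single best remaining cell) gives $358k, worse by 40.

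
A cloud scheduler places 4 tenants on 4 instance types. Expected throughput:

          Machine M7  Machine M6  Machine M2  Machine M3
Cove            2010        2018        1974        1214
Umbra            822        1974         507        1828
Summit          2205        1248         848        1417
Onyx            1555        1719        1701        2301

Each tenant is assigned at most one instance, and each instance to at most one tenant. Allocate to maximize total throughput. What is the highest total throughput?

Max total: 8454 ops/s

Optimal: Cove→Machine M2 (1974 ops/s), Umbra→Machine M6 (1974 ops/s), Summit→Machine M7 (2205 ops/s), Onyx→Machine M3 (2301 ops/s) — total 1974+1974+2205+2301 = 8454 ops/s.
Row-greedy (each tenant in turn takes its best remaining instance) gives 7752 ops/s, worse by 702.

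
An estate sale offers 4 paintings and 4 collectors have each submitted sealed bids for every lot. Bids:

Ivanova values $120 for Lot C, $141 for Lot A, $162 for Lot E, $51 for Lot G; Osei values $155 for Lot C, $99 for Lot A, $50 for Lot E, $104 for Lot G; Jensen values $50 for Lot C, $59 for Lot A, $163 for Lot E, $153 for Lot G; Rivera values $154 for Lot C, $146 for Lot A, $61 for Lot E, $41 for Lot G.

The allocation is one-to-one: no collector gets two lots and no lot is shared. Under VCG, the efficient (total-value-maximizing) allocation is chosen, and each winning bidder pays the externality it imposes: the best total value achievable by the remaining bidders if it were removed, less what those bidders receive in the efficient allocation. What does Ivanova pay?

Efficient allocation: Ivanova→Lot E ($162), Osei→Lot C ($155), Jensen→Lot G ($153), Rivera→Lot A ($146); total welfare W = $616.
Ivanova receives Lot E at value $162, so the others get W − 162 = $454.
Without Ivanova: best allocation of the remaining 3 bidders over all 4 lots is Osei→Lot C ($155), Jensen→Lot E ($163), Rivera→Lot A ($146), total $464.
VCG payment = (others' best without Ivanova) − (others' welfare with Ivanova) = 464 − 454 = $10.

Ivanova pays $10.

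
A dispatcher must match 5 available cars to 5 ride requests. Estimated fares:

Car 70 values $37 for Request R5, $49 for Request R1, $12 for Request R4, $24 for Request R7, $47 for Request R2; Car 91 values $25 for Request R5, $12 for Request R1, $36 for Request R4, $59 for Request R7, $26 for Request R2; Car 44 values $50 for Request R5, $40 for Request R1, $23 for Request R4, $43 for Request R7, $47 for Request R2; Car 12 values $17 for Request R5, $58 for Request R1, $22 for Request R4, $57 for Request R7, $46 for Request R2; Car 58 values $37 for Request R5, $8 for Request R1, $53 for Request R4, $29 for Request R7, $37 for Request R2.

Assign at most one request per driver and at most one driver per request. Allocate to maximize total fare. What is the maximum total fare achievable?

Max total: $267

Optimal: Car 70→Request R2 ($47), Car 91→Request R7 ($59), Car 44→Request R5 ($50), Car 12→Request R1 ($58), Car 58→Request R4 ($53) — total 47+59+50+58+53 = $267.
Row-greedy (each driver in turn takes its best remaining request) gives $257, worse by 10.
Next-best assignment: Car 70→Request R1, Car 91→Request R7, Car 44→Request R5, Car 12→Request R2, Car 58→Request R4 = $257.
Swapping Car 91↔Car 44 (Car 91→Request R5 $25, Car 44→Request R7 $43) loses 41.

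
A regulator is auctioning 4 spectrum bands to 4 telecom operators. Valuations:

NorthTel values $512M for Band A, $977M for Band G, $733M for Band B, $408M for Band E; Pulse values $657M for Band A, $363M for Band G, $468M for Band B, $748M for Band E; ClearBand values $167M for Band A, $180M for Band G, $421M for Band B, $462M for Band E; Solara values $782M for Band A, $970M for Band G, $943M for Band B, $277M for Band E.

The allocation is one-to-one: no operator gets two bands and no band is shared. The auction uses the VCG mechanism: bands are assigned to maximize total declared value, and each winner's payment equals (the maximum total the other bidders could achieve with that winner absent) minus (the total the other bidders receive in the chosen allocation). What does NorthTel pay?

NorthTel pays $77M.

Efficient allocation: NorthTel→Band G ($977M), Pulse→Band A ($657M), ClearBand→Band E ($462M), Solara→Band B ($943M); total welfare W = $3039M.
NorthTel receives Band G at value $977M, so the others get W − 977 = $2062M.
Without NorthTel: best allocation of the remaining 3 bidders over all 4 bands is Pulse→Band E ($748M), ClearBand→Band B ($421M), Solara→Band G ($970M), total $2139M.
VCG payment = (others' best without NorthTel) − (others' welfare with NorthTel) = 2139 − 2062 = $77M.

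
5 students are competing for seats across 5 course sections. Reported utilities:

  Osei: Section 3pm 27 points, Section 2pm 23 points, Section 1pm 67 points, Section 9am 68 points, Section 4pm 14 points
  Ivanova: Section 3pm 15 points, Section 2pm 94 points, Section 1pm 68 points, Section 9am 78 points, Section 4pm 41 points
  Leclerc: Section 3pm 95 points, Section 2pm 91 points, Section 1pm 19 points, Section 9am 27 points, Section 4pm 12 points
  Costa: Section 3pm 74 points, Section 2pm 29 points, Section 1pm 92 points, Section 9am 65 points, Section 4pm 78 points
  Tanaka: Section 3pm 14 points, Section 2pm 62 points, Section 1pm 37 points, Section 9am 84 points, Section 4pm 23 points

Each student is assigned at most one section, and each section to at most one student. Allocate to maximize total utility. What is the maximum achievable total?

Max total: 418 points

Optimal: Osei→Section 1pm (67 points), Ivanova→Section 2pm (94 points), Leclerc→Section 3pm (95 points), Costa→Section 4pm (78 points), Tanaka→Section 9am (84 points) — total 67+94+95+78+84 = 418 points.
Column-greedy (each section in turn goes to its best remaining student) gives 379 points, worse by 39.
Swapping Osei↔Tanaka (Osei→Section 9am 68 points, Tanaka→Section 1pm 37 points) loses 46.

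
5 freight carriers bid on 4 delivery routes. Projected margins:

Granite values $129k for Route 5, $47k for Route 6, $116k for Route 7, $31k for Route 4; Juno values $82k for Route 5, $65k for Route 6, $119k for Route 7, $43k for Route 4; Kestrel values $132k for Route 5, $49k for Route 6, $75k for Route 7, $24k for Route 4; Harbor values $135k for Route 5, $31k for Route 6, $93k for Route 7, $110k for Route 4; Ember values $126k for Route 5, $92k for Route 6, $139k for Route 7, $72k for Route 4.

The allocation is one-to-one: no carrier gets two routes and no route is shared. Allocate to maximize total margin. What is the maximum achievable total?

Max total: $453k

This is the linear assignment problem.
Optimal: Kestrel→Route 5 ($132k), Ember→Route 6 ($92k), Juno→Route 7 ($119k), Harbor→Route 4 ($110k) — total 132+92+119+110 = $453k.
Row-greedy (each carrier in turn takes its best remaining route) gives $407k, worse by 46.
Next-best assignment: Granite→Route 5, Ember→Route 6, Juno→Route 7, Harbor→Route 4 = $450k.
Swapping Kestrel↔Harbor (Kestrel→Route 4 $24k, Harbor→Route 5 $135k) loses 83.
No other one-to-one assignment exceeds $453k.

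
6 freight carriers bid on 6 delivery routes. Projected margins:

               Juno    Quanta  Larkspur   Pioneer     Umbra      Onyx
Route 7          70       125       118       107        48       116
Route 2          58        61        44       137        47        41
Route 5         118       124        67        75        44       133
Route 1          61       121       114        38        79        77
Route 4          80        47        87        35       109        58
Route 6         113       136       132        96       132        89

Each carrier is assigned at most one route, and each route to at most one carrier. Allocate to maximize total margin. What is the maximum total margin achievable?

Optimal: Juno→Route 5 ($118k), Quanta→Route 1 ($121k), Larkspur→Route 6 ($132k), Pioneer→Route 2 ($137k), Umbra→Route 4 ($109k), Onyx→Route 7 ($116k) — total 118+121+132+137+109+116 = $733k.
Row-greedy (each carrier in turn takes its best remaining route) gives $695k, worse by 38.

Maximum total: $733k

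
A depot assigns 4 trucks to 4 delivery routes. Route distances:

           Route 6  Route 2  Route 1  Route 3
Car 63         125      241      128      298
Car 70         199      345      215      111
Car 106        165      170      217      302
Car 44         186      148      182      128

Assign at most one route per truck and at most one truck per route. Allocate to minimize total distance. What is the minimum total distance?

Min total: 552 km

Optimal: Car 63→Route 1 (128 km), Car 70→Route 3 (111 km), Car 106→Route 6 (165 km), Car 44→Route 2 (148 km) — total 128+111+165+148 = 552 km.
Every other assignment is strictly worse.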